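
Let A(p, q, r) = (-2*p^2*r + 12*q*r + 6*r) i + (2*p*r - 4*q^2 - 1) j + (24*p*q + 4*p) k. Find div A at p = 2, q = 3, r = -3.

∂A₁/∂p = -4*p*r
∂A₂/∂q = -8*q
∂A₃/∂r = 0
∇·A = -4*p*r - 8*q
At (2, 3, -3): 0.

0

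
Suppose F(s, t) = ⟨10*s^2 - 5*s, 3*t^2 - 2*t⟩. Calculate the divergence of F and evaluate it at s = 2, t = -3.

∂F₁/∂s = 20*s - 5
∂F₂/∂t = 6*t - 2
∇·F = 20*s + 6*t - 7
At (2, -3): 15.

15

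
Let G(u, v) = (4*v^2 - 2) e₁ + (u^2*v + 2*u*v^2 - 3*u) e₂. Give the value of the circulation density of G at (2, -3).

27

∂G₂/∂u = 2*u*v + 2*v^2 - 3
∂G₁/∂v = 8*v
Scalar curl = 2*u*v + 2*v^2 - 8*v - 3
At (2, -3): 27.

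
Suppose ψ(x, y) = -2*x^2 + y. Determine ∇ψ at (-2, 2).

∂ψ/∂x = -4*x
∂ψ/∂y = 1
∇ψ = (-4*x, 1)
At (-2, 2): (8, 1).

(8, 1)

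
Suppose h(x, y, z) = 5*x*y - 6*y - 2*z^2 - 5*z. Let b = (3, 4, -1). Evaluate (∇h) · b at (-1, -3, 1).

∂h/∂x = 5*y
∂h/∂y = 5*x - 6
∂h/∂z = -4*z - 5
∇h at (-1, -3, 1) = (-15, -11, -9)
∇h · b = (-15)(3) + (-11)(4) + (-9)(-1) = -80

-80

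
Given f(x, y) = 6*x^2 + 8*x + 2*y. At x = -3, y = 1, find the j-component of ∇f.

2

(∇f)_2 = ∂f/∂y = 2
At (-3, 1): 2.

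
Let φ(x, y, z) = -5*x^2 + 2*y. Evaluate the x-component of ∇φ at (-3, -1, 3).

30

(∇φ)_1 = ∂φ/∂x = -10*x
At (-3, -1, 3): 30.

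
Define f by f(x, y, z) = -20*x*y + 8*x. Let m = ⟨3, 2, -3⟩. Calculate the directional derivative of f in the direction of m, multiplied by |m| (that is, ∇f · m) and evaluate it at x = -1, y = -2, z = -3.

184

∂f/∂x = -20*y + 8
∂f/∂y = -20*x
∂f/∂z = 0
∇f at (-1, -2, -3) = (48, 20, 0)
∇f · m = (48)(3) + (20)(2) + (0)(-3) = 184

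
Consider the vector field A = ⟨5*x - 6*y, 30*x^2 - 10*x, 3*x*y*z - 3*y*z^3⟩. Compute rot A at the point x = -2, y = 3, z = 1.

(-9, -9, -124)

(∇×A)₁ = ∂A₃/∂y − ∂A₂/∂z = 3*x*z - 3*z^3
(∇×A)₂ = ∂A₁/∂z − ∂A₃/∂x = -3*y*z
(∇×A)₃ = ∂A₂/∂x − ∂A₁/∂y = 60*x - 4
∇×A = (3*x*z - 3*z^3, -3*y*z, 60*x - 4)
At (-2, 3, 1): (-9, -9, -124).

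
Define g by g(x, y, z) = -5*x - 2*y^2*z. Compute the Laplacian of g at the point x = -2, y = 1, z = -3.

12

∂²g/∂x² = 0
∂²g/∂y² = -4*z
∂²g/∂z² = 0
∇²g = -4*z
At (-2, 1, -3): 12.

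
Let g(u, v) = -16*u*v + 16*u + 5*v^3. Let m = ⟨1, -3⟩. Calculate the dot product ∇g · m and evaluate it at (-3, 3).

-581

∂g/∂u = -16*v + 16
∂g/∂v = -16*u + 15*v^2
∇g at (-3, 3) = (-32, 183)
∇g · m = (-32)(1) + (183)(-3) = -581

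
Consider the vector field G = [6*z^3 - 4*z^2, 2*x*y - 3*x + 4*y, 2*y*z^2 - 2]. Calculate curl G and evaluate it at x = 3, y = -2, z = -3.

(18, 186, -7)

(∇×G)₁ = ∂G₃/∂y − ∂G₂/∂z = 2*z^2
(∇×G)₂ = ∂G₁/∂z − ∂G₃/∂x = 18*z^2 - 8*z
(∇×G)₃ = ∂G₂/∂x − ∂G₁/∂y = 2*y - 3
∇×G = (2*z^2, 18*z^2 - 8*z, 2*y - 3)
At (3, -2, -3): (18, 186, -7).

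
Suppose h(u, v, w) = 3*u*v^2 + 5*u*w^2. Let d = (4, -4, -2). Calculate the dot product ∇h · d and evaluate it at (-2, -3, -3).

24

∂h/∂u = 3*v^2 + 5*w^2
∂h/∂v = 6*u*v
∂h/∂w = 10*u*w
∇h at (-2, -3, -3) = (72, 36, 60)
∇h · d = (72)(4) + (36)(-4) + (60)(-2) = 24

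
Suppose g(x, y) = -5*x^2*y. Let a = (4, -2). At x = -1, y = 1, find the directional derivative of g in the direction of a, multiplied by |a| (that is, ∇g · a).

∂g/∂x = -10*x*y
∂g/∂y = -5*x^2
∇g at (-1, 1) = (10, -5)
∇g · a = (10)(4) + (-5)(-2) = 50

50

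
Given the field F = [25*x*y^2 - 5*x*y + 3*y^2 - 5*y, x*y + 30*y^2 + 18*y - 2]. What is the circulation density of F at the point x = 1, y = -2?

120

∂F₂/∂x = y
∂F₁/∂y = 50*x*y - 5*x + 6*y - 5
Scalar curl = -50*x*y + 5*x - 5*y + 5
At (1, -2): 120.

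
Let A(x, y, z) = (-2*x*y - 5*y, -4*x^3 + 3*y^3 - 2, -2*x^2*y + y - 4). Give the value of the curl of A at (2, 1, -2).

(-7, 8, -39)

(∇×A)₁ = ∂A₃/∂y − ∂A₂/∂z = -2*x^2 + 1
(∇×A)₂ = ∂A₁/∂z − ∂A₃/∂x = 4*x*y
(∇×A)₃ = ∂A₂/∂x − ∂A₁/∂y = -12*x^2 + 2*x + 5
∇×A = (-2*x^2 + 1, 4*x*y, -12*x^2 + 2*x + 5)
At (2, 1, -2): (-7, 8, -39).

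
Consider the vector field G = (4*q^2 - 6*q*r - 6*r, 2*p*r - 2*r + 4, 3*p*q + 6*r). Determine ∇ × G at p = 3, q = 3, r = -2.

(5, -33, -40)

(∇×G)₁ = ∂G₃/∂q − ∂G₂/∂r = p + 2
(∇×G)₂ = ∂G₁/∂r − ∂G₃/∂p = -9*q - 6
(∇×G)₃ = ∂G₂/∂p − ∂G₁/∂q = -8*q + 8*r
∇×G = (p + 2, -9*q - 6, -8*q + 8*r)
At (3, 3, -2): (5, -33, -40).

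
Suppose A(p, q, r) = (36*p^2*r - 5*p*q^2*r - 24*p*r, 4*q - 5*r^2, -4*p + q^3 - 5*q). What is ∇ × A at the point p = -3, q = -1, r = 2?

(18, 415, 60)

(∇×A)₁ = ∂A₃/∂q − ∂A₂/∂r = 3*q^2 + 10*r - 5
(∇×A)₂ = ∂A₁/∂r − ∂A₃/∂p = 36*p^2 - 5*p*q^2 - 24*p + 4
(∇×A)₃ = ∂A₂/∂p − ∂A₁/∂q = 10*p*q*r
∇×A = (3*q^2 + 10*r - 5, 36*p^2 - 5*p*q^2 - 24*p + 4, 10*p*q*r)
At (-3, -1, 2): (18, 415, 60).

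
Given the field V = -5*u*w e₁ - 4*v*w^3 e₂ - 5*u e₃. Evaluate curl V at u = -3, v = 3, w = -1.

(∇×V)₁ = ∂V₃/∂v − ∂V₂/∂w = 12*v*w^2
(∇×V)₂ = ∂V₁/∂w − ∂V₃/∂u = -5*u + 5
(∇×V)₃ = ∂V₂/∂u − ∂V₁/∂v = 0
∇×V = (12*v*w^2, -5*u + 5, 0)
At (-3, 3, -1): (36, 20, 0).

(36, 20, 0)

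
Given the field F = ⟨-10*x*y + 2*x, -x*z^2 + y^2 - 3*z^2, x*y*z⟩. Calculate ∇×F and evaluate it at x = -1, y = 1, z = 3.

(∇×F)₁ = ∂F₃/∂y − ∂F₂/∂z = 3*x*z + 6*z
(∇×F)₂ = ∂F₁/∂z − ∂F₃/∂x = -y*z
(∇×F)₃ = ∂F₂/∂x − ∂F₁/∂y = 10*x - z^2
∇×F = (3*x*z + 6*z, -y*z, 10*x - z^2)
At (-1, 1, 3): (9, -3, -19).

(9, -3, -19)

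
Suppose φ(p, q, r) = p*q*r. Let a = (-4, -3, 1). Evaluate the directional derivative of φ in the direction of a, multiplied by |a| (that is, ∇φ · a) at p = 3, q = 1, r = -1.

∂φ/∂p = q*r
∂φ/∂q = p*r
∂φ/∂r = p*q
∇φ at (3, 1, -1) = (-1, -3, 3)
∇φ · a = (-1)(-4) + (-3)(-3) + (3)(1) = 16

16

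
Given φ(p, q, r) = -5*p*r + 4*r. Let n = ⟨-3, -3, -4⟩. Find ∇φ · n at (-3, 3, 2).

-46

∂φ/∂p = -5*r
∂φ/∂q = 0
∂φ/∂r = -5*p + 4
∇φ at (-3, 3, 2) = (-10, 0, 19)
∇φ · n = (-10)(-3) + (0)(-3) + (19)(-4) = -46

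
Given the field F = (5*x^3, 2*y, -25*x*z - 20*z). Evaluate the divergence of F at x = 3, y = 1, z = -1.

∂F₁/∂x = 15*x^2
∂F₂/∂y = 2
∂F₃/∂z = -25*x - 20
∇·F = 15*x^2 - 25*x - 18
At (3, 1, -1): 42.

42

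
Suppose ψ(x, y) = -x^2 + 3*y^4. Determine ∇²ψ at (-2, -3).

∂²ψ/∂x² = -2
∂²ψ/∂y² = 36*y^2
∇²ψ = 36*y^2 - 2
At (-2, -3): 322.

322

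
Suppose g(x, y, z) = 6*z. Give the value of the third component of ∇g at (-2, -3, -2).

(∇g)_3 = ∂g/∂z = 6
At (-2, -3, -2): 6.

6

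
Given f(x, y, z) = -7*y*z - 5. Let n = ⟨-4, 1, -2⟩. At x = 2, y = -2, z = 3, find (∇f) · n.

∂f/∂x = 0
∂f/∂y = -7*z
∂f/∂z = -7*y
∇f at (2, -2, 3) = (0, -21, 14)
∇f · n = (0)(-4) + (-21)(1) + (14)(-2) = -49

-49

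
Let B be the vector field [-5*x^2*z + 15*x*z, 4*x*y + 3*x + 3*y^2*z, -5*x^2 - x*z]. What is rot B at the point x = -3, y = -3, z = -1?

(∇×B)₁ = ∂B₃/∂y − ∂B₂/∂z = -3*y^2
(∇×B)₂ = ∂B₁/∂z − ∂B₃/∂x = -5*x^2 + 25*x + z
(∇×B)₃ = ∂B₂/∂x − ∂B₁/∂y = 4*y + 3
∇×B = (-3*y^2, -5*x^2 + 25*x + z, 4*y + 3)
At (-3, -3, -1): (-27, -121, -9).

(-27, -121, -9)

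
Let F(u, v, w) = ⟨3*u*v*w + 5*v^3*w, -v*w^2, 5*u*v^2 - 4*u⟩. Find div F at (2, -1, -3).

0

∂F₁/∂u = 3*v*w
∂F₂/∂v = -w^2
∂F₃/∂w = 0
∇·F = 3*v*w - w^2
At (2, -1, -3): 0.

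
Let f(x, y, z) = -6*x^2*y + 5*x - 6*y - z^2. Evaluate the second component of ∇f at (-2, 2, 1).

-30

(∇f)_2 = ∂f/∂y = -6*x^2 - 6
At (-2, 2, 1): -30.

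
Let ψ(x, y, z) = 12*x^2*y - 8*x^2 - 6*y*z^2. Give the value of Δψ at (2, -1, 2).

∂²ψ/∂x² = 8*(3*y - 2)
∂²ψ/∂y² = 0
∂²ψ/∂z² = -12*y
∇²ψ = 12*y - 16
At (2, -1, 2): -28.

-28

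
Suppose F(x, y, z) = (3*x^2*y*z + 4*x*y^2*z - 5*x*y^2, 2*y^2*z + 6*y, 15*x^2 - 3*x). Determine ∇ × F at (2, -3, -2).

(∇×F)₁ = ∂F₃/∂y − ∂F₂/∂z = -2*y^2
(∇×F)₂ = ∂F₁/∂z − ∂F₃/∂x = 3*x^2*y + 4*x*y^2 - 30*x + 3
(∇×F)₃ = ∂F₂/∂x − ∂F₁/∂y = -3*x^2*z - 8*x*y*z + 10*x*y
∇×F = (-2*y^2, 3*x^2*y + 4*x*y^2 - 30*x + 3, -3*x^2*z - 8*x*y*z + 10*x*y)
At (2, -3, -2): (-18, -21, -132).

(-18, -21, -132)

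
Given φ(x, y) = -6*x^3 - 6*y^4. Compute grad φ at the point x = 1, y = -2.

(-18, 192)

∂φ/∂x = -18*x^2
∂φ/∂y = -24*y^3
∇φ = (-18*x^2, -24*y^3)
At (1, -2): (-18, 192).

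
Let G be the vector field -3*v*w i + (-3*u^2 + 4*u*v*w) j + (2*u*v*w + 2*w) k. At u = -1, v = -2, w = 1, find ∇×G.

(-10, 10, 1)

(∇×G)₁ = ∂G₃/∂v − ∂G₂/∂w = -4*u*v + 2*u*w
(∇×G)₂ = ∂G₁/∂w − ∂G₃/∂u = -2*v*w - 3*v
(∇×G)₃ = ∂G₂/∂u − ∂G₁/∂v = -6*u + 4*v*w + 3*w
∇×G = (-4*u*v + 2*u*w, -2*v*w - 3*v, -6*u + 4*v*w + 3*w)
At (-1, -2, 1): (-10, 10, 1).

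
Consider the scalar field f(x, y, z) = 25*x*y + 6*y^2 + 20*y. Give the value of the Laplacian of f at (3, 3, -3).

∂²f/∂x² = 0
∂²f/∂y² = 12
∂²f/∂z² = 0
∇²f = 12
At (3, 3, -3): 12.

12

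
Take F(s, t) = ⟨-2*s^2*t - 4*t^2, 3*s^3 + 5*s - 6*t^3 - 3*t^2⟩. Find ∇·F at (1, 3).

-192

∂F₁/∂s = -4*s*t
∂F₂/∂t = -18*t^2 - 6*t
∇·F = -4*s*t - 18*t^2 - 6*t
At (1, 3): -192.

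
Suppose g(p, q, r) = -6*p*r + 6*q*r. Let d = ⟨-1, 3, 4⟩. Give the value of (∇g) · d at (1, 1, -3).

∂g/∂p = -6*r
∂g/∂q = 6*r
∂g/∂r = -6*p + 6*q
∇g at (1, 1, -3) = (18, -18, 0)
∇g · d = (18)(-1) + (-18)(3) + (0)(4) = -72

-72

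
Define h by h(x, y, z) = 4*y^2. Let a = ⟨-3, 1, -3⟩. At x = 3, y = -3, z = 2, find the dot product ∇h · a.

-24

∂h/∂x = 0
∂h/∂y = 8*y
∂h/∂z = 0
∇h at (3, -3, 2) = (0, -24, 0)
∇h · a = (0)(-3) + (-24)(1) + (0)(-3) = -24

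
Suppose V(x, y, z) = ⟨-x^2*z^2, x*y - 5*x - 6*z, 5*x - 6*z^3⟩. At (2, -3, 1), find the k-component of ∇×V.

-8

(∇×V)_3 = ∂V₂/∂x − ∂V₁/∂y
= y - 5 − (0)
= y - 5
At (2, -3, 1): -8.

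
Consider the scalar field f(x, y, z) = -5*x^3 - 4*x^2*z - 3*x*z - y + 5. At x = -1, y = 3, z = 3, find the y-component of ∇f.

(∇f)_2 = ∂f/∂y = -1
At (-1, 3, 3): -1.

-1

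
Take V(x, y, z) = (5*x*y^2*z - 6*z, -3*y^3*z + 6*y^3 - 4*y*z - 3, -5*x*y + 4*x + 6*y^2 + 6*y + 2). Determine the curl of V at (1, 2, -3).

(∇×V)₁ = ∂V₃/∂y − ∂V₂/∂z = -5*x + 3*y^3 + 16*y + 6
(∇×V)₂ = ∂V₁/∂z − ∂V₃/∂x = 5*x*y^2 + 5*y - 10
(∇×V)₃ = ∂V₂/∂x − ∂V₁/∂y = -10*x*y*z
∇×V = (-5*x + 3*y^3 + 16*y + 6, 5*x*y^2 + 5*y - 10, -10*x*y*z)
At (1, 2, -3): (57, 20, 60).

(57, 20, 60)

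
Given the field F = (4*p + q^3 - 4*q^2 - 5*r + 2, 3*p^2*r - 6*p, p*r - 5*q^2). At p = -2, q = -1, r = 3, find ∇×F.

(∇×F)₁ = ∂F₃/∂q − ∂F₂/∂r = -3*p^2 - 10*q
(∇×F)₂ = ∂F₁/∂r − ∂F₃/∂p = -r - 5
(∇×F)₃ = ∂F₂/∂p − ∂F₁/∂q = 6*p*r - 3*q^2 + 8*q - 6
∇×F = (-3*p^2 - 10*q, -r - 5, 6*p*r - 3*q^2 + 8*q - 6)
At (-2, -1, 3): (-2, -8, -53).

(-2, -8, -53)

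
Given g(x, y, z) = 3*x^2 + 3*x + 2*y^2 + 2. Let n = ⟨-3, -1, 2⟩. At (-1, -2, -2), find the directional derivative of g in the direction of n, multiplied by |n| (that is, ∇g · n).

∂g/∂x = 6*x + 3
∂g/∂y = 4*y
∂g/∂z = 0
∇g at (-1, -2, -2) = (-3, -8, 0)
∇g · n = (-3)(-3) + (-8)(-1) + (0)(2) = 17

17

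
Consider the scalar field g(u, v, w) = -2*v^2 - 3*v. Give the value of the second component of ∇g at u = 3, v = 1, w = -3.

-7

(∇g)_2 = ∂g/∂v = -4*v - 3
At (3, 1, -3): -7.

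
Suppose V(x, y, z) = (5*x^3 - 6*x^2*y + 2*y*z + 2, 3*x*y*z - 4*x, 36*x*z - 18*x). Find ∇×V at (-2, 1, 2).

(6, -52, 22)

(∇×V)₁ = ∂V₃/∂y − ∂V₂/∂z = -3*x*y
(∇×V)₂ = ∂V₁/∂z − ∂V₃/∂x = 2*y - 36*z + 18
(∇×V)₃ = ∂V₂/∂x − ∂V₁/∂y = 6*x^2 + 3*y*z - 2*z - 4
∇×V = (-3*x*y, 2*y - 36*z + 18, 6*x^2 + 3*y*z - 2*z - 4)
At (-2, 1, 2): (6, -52, 22).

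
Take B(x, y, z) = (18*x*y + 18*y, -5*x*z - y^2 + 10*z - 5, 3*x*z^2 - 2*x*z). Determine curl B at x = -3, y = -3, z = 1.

(∇×B)₁ = ∂B₃/∂y − ∂B₂/∂z = 5*x - 10
(∇×B)₂ = ∂B₁/∂z − ∂B₃/∂x = -3*z^2 + 2*z
(∇×B)₃ = ∂B₂/∂x − ∂B₁/∂y = -18*x - 5*z - 18
∇×B = (5*x - 10, -3*z^2 + 2*z, -18*x - 5*z - 18)
At (-3, -3, 1): (-25, -1, 31).

(-25, -1, 31)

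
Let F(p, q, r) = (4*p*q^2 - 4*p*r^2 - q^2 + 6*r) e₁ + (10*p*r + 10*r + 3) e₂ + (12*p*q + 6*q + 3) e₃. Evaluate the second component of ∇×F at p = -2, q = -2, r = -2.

(∇×F)_2 = ∂F₁/∂r − ∂F₃/∂p
= -8*p*r + 6 − (12*q)
= -8*p*r - 12*q + 6
At (-2, -2, -2): -2.

-2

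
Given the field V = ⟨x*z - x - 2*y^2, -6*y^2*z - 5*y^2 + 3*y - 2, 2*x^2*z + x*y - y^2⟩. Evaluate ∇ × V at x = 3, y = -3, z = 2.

(∇×V)₁ = ∂V₃/∂y − ∂V₂/∂z = x + 6*y^2 - 2*y
(∇×V)₂ = ∂V₁/∂z − ∂V₃/∂x = -4*x*z + x - y
(∇×V)₃ = ∂V₂/∂x − ∂V₁/∂y = 4*y
∇×V = (x + 6*y^2 - 2*y, -4*x*z + x - y, 4*y)
At (3, -3, 2): (63, -18, -12).

(63, -18, -12)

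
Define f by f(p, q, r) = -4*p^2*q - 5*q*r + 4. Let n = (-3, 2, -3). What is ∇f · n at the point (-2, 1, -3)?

-35

∂f/∂p = -8*p*q
∂f/∂q = -4*p^2 - 5*r
∂f/∂r = -5*q
∇f at (-2, 1, -3) = (16, -1, -5)
∇f · n = (16)(-3) + (-1)(2) + (-5)(-3) = -35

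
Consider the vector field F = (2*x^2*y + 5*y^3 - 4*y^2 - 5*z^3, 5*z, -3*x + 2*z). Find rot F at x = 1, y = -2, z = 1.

(-5, -12, -78)

(∇×F)₁ = ∂F₃/∂y − ∂F₂/∂z = -5
(∇×F)₂ = ∂F₁/∂z − ∂F₃/∂x = -15*z^2 + 3
(∇×F)₃ = ∂F₂/∂x − ∂F₁/∂y = -2*x^2 - 15*y^2 + 8*y
∇×F = (-5, -15*z^2 + 3, -2*x^2 - 15*y^2 + 8*y)
At (1, -2, 1): (-5, -12, -78).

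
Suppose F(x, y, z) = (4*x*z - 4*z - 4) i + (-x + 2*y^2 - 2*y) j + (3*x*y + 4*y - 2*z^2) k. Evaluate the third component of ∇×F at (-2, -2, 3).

-1

(∇×F)_3 = ∂F₂/∂x − ∂F₁/∂y
= -1 − (0)
= -1
At (-2, -2, 3): -1.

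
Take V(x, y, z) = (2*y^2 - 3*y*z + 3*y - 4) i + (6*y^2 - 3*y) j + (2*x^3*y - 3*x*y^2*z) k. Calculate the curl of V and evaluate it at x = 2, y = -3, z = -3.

(∇×V)₁ = ∂V₃/∂y − ∂V₂/∂z = 2*x^3 - 6*x*y*z
(∇×V)₂ = ∂V₁/∂z − ∂V₃/∂x = -6*x^2*y + 3*y^2*z - 3*y
(∇×V)₃ = ∂V₂/∂x − ∂V₁/∂y = -4*y + 3*z - 3
∇×V = (2*x^3 - 6*x*y*z, -6*x^2*y + 3*y^2*z - 3*y, -4*y + 3*z - 3)
At (2, -3, -3): (-92, 0, 0).

(-92, 0, 0)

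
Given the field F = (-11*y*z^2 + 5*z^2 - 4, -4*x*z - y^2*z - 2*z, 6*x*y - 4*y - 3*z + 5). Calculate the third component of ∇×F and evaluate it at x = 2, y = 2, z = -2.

52

(∇×F)_3 = ∂F₂/∂x − ∂F₁/∂y
= -4*z − (-11*z^2)
= 11*z^2 - 4*z
At (2, 2, -2): 52.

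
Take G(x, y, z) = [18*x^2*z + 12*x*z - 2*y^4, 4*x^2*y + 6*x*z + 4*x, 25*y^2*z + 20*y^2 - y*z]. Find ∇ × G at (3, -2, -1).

(3, 198, -114)

(∇×G)₁ = ∂G₃/∂y − ∂G₂/∂z = -6*x + 50*y*z + 40*y - z
(∇×G)₂ = ∂G₁/∂z − ∂G₃/∂x = 18*x^2 + 12*x
(∇×G)₃ = ∂G₂/∂x − ∂G₁/∂y = 8*x*y + 8*y^3 + 6*z + 4
∇×G = (-6*x + 50*y*z + 40*y - z, 18*x^2 + 12*x, 8*x*y + 8*y^3 + 6*z + 4)
At (3, -2, -1): (3, 198, -114).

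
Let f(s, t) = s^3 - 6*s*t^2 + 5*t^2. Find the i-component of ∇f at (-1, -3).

-51

(∇f)_1 = ∂f/∂s = 3*s^2 - 6*t^2
At (-1, -3): -51.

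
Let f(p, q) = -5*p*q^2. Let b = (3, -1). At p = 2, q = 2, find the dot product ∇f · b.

∂f/∂p = -5*q^2
∂f/∂q = -10*p*q
∇f at (2, 2) = (-20, -40)
∇f · b = (-20)(3) + (-40)(-1) = -20

-20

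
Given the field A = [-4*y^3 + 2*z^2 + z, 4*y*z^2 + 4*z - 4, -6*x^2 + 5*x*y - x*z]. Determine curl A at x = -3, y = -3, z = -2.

(-67, -30, 108)

(∇×A)₁ = ∂A₃/∂y − ∂A₂/∂z = 5*x - 8*y*z - 4
(∇×A)₂ = ∂A₁/∂z − ∂A₃/∂x = 12*x - 5*y + 5*z + 1
(∇×A)₃ = ∂A₂/∂x − ∂A₁/∂y = 12*y^2
∇×A = (5*x - 8*y*z - 4, 12*x - 5*y + 5*z + 1, 12*y^2)
At (-3, -3, -2): (-67, -30, 108).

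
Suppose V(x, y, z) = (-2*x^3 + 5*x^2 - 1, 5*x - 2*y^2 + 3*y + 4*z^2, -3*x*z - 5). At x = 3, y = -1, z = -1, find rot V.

(∇×V)₁ = ∂V₃/∂y − ∂V₂/∂z = -8*z
(∇×V)₂ = ∂V₁/∂z − ∂V₃/∂x = 3*z
(∇×V)₃ = ∂V₂/∂x − ∂V₁/∂y = 5
∇×V = (-8*z, 3*z, 5)
At (3, -1, -1): (8, -3, 5).

(8, -3, 5)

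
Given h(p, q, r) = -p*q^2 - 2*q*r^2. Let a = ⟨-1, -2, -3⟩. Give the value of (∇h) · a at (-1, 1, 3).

69

∂h/∂p = -q^2
∂h/∂q = -2*p*q - 2*r^2
∂h/∂r = -4*q*r
∇h at (-1, 1, 3) = (-1, -16, -12)
∇h · a = (-1)(-1) + (-16)(-2) + (-12)(-3) = 69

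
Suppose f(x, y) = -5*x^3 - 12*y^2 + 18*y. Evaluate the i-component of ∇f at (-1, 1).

(∇f)_1 = ∂f/∂x = -15*x^2
At (-1, 1): -15.

-15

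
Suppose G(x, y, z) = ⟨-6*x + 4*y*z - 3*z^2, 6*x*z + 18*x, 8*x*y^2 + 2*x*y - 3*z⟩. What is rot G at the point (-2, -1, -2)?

(40, 2, 14)

(∇×G)₁ = ∂G₃/∂y − ∂G₂/∂z = 16*x*y - 4*x
(∇×G)₂ = ∂G₁/∂z − ∂G₃/∂x = -8*y^2 + 2*y - 6*z
(∇×G)₃ = ∂G₂/∂x − ∂G₁/∂y = 2*z + 18
∇×G = (16*x*y - 4*x, -8*y^2 + 2*y - 6*z, 2*z + 18)
At (-2, -1, -2): (40, 2, 14).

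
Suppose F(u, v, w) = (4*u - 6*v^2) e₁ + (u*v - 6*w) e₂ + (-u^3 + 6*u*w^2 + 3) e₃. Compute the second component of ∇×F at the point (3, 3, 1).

21

(∇×F)_2 = ∂F₁/∂w − ∂F₃/∂u
= 0 − (-3*u^2 + 6*w^2)
= 3*u^2 - 6*w^2
At (3, 3, 1): 21.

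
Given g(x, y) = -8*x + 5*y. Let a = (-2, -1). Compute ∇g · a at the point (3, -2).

11

∂g/∂x = -8
∂g/∂y = 5
∇g at (3, -2) = (-8, 5)
∇g · a = (-8)(-2) + (5)(-1) = 11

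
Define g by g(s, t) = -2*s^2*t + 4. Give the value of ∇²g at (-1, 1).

∂²g/∂s² = -4*t
∂²g/∂t² = 0
∇²g = -4*t
At (-1, 1): -4.

-4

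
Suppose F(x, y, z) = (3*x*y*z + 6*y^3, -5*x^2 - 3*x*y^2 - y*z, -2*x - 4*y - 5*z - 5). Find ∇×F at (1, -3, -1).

(-7, -7, -196)

(∇×F)₁ = ∂F₃/∂y − ∂F₂/∂z = y - 4
(∇×F)₂ = ∂F₁/∂z − ∂F₃/∂x = 3*x*y + 2
(∇×F)₃ = ∂F₂/∂x − ∂F₁/∂y = -3*x*z - 10*x - 21*y^2
∇×F = (y - 4, 3*x*y + 2, -3*x*z - 10*x - 21*y^2)
At (1, -3, -1): (-7, -7, -196).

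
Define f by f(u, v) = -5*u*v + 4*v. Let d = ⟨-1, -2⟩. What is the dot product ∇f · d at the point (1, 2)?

12

∂f/∂u = -5*v
∂f/∂v = -5*u + 4
∇f at (1, 2) = (-10, -1)
∇f · d = (-10)(-1) + (-1)(-2) = 12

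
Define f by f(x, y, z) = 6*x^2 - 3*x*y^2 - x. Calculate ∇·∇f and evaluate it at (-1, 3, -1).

18

∂²f/∂x² = 12
∂²f/∂y² = -6*x
∂²f/∂z² = 0
∇²f = -6*x + 12
At (-1, 3, -1): 18.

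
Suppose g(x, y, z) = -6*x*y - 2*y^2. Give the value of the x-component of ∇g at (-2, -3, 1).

18

(∇g)_1 = ∂g/∂x = -6*y
At (-2, -3, 1): 18.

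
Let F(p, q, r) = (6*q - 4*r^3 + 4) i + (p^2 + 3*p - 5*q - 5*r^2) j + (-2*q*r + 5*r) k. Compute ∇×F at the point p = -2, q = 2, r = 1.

(∇×F)₁ = ∂F₃/∂q − ∂F₂/∂r = 8*r
(∇×F)₂ = ∂F₁/∂r − ∂F₃/∂p = -12*r^2
(∇×F)₃ = ∂F₂/∂p − ∂F₁/∂q = 2*p - 3
∇×F = (8*r, -12*r^2, 2*p - 3)
At (-2, 2, 1): (8, -12, -7).

(8, -12, -7)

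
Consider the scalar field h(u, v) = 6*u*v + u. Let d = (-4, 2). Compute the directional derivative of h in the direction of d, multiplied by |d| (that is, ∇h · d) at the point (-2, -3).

44

∂h/∂u = 6*v + 1
∂h/∂v = 6*u
∇h at (-2, -3) = (-17, -12)
∇h · d = (-17)(-4) + (-12)(2) = 44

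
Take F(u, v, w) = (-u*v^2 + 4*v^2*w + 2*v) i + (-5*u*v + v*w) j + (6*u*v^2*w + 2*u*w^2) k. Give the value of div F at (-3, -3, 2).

∂F₁/∂u = -v^2
∂F₂/∂v = -5*u + w
∂F₃/∂w = 6*u*v^2 + 4*u*w
∇·F = 6*u*v^2 + 4*u*w - 5*u - v^2 + w
At (-3, -3, 2): -178.

-178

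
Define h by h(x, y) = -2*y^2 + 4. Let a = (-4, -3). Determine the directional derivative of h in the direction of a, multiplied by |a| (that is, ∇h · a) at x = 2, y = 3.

36

∂h/∂x = 0
∂h/∂y = -4*y
∇h at (2, 3) = (0, -12)
∇h · a = (0)(-4) + (-12)(-3) = 36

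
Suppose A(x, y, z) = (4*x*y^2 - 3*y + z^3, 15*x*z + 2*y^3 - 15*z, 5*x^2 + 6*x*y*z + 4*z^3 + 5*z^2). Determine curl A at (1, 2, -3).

(∇×A)₁ = ∂A₃/∂y − ∂A₂/∂z = 6*x*z - 15*x + 15
(∇×A)₂ = ∂A₁/∂z − ∂A₃/∂x = -10*x - 6*y*z + 3*z^2
(∇×A)₃ = ∂A₂/∂x − ∂A₁/∂y = -8*x*y + 15*z + 3
∇×A = (6*x*z - 15*x + 15, -10*x - 6*y*z + 3*z^2, -8*x*y + 15*z + 3)
At (1, 2, -3): (-18, 53, -58).

(-18, 53, -58)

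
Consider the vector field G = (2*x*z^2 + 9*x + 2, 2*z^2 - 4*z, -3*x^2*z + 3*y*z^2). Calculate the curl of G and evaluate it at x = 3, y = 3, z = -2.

(24, -60, 0)

(∇×G)₁ = ∂G₃/∂y − ∂G₂/∂z = 3*z^2 - 4*z + 4
(∇×G)₂ = ∂G₁/∂z − ∂G₃/∂x = 10*x*z
(∇×G)₃ = ∂G₂/∂x − ∂G₁/∂y = 0
∇×G = (3*z^2 - 4*z + 4, 10*x*z, 0)
At (3, 3, -2): (24, -60, 0).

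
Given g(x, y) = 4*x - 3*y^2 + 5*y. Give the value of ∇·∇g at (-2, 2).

∂²g/∂x² = 0
∂²g/∂y² = -6
∇²g = -6
At (-2, 2): -6.

-6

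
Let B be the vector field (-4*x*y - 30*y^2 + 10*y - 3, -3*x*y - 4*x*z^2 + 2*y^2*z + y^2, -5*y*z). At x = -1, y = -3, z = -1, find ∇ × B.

(-5, 0, -189)

(∇×B)₁ = ∂B₃/∂y − ∂B₂/∂z = 8*x*z - 2*y^2 - 5*z
(∇×B)₂ = ∂B₁/∂z − ∂B₃/∂x = 0
(∇×B)₃ = ∂B₂/∂x − ∂B₁/∂y = 4*x + 57*y - 4*z^2 - 10
∇×B = (8*x*z - 2*y^2 - 5*z, 0, 4*x + 57*y - 4*z^2 - 10)
At (-1, -3, -1): (-5, 0, -189).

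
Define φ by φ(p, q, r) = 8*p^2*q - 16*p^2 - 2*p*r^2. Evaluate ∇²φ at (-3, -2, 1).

-52

∂²φ/∂p² = 16*(q - 2)
∂²φ/∂q² = 0
∂²φ/∂r² = -4*p
∇²φ = -4*p + 16*q - 32
At (-3, -2, 1): -52.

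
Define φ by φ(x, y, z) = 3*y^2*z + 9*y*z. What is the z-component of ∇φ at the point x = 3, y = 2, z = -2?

30

(∇φ)_3 = ∂φ/∂z = 3*y^2 + 9*y
At (3, 2, -2): 30.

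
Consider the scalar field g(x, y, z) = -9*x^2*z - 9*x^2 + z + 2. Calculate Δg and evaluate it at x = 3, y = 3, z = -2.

18

∂²g/∂x² = -18*(z + 1)
∂²g/∂y² = 0
∂²g/∂z² = 0
∇²g = -18*z - 18
At (3, 3, -2): 18.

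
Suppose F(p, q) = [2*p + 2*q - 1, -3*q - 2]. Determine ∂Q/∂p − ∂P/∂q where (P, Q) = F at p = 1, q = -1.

∂F₂/∂p = 0
∂F₁/∂q = 2
Scalar curl = -2
At (1, -1): -2.

-2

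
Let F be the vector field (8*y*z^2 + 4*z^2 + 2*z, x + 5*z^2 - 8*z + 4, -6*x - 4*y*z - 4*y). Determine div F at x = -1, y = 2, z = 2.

-8

∂F₁/∂x = 0
∂F₂/∂y = 0
∂F₃/∂z = -4*y
∇·F = -4*y
At (-1, 2, 2): -8.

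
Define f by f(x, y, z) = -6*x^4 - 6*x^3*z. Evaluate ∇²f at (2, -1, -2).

-144

∂²f/∂x² = -36*x*(2*x + z)
∂²f/∂y² = 0
∂²f/∂z² = 0
∇²f = -72*x^2 - 36*x*z
At (2, -1, -2): -144.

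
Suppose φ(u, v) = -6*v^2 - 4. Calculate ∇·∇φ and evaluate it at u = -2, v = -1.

-12

∂²φ/∂u² = 0
∂²φ/∂v² = -12
∇²φ = -12
At (-2, -1): -12.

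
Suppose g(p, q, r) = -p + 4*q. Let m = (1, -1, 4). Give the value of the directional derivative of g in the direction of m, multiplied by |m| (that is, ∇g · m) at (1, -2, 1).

-5

∂g/∂p = -1
∂g/∂q = 4
∂g/∂r = 0
∇g at (1, -2, 1) = (-1, 4, 0)
∇g · m = (-1)(1) + (4)(-1) + (0)(4) = -5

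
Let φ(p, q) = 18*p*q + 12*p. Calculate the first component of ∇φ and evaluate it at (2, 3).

(∇φ)_1 = ∂φ/∂p = 18*q + 12
At (2, 3): 66.

66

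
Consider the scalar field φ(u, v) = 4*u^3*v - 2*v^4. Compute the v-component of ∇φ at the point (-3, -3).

(∇φ)_2 = ∂φ/∂v = 4*u^3 - 8*v^3
At (-3, -3): 108.

108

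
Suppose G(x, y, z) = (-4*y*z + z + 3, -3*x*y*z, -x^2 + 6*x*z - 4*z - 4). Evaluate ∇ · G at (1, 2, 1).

-1

∂G₁/∂x = 0
∂G₂/∂y = -3*x*z
∂G₃/∂z = 6*x - 4
∇·G = -3*x*z + 6*x - 4
At (1, 2, 1): -1.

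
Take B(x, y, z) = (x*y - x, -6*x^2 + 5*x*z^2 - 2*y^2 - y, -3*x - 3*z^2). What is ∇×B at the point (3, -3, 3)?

(-90, 3, 6)

(∇×B)₁ = ∂B₃/∂y − ∂B₂/∂z = -10*x*z
(∇×B)₂ = ∂B₁/∂z − ∂B₃/∂x = 3
(∇×B)₃ = ∂B₂/∂x − ∂B₁/∂y = -13*x + 5*z^2
∇×B = (-10*x*z, 3, -13*x + 5*z^2)
At (3, -3, 3): (-90, 3, 6).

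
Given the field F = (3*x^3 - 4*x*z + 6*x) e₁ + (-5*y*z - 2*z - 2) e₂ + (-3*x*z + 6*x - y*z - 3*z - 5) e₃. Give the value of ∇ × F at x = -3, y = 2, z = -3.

(∇×F)₁ = ∂F₃/∂y − ∂F₂/∂z = 5*y - z + 2
(∇×F)₂ = ∂F₁/∂z − ∂F₃/∂x = -4*x + 3*z - 6
(∇×F)₃ = ∂F₂/∂x − ∂F₁/∂y = 0
∇×F = (5*y - z + 2, -4*x + 3*z - 6, 0)
At (-3, 2, -3): (15, -3, 0).

(15, -3, 0)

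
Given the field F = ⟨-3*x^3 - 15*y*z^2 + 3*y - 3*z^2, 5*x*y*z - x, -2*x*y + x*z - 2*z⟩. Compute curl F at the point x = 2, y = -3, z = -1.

(26, -89, 26)

(∇×F)₁ = ∂F₃/∂y − ∂F₂/∂z = -5*x*y - 2*x
(∇×F)₂ = ∂F₁/∂z − ∂F₃/∂x = -30*y*z + 2*y - 7*z
(∇×F)₃ = ∂F₂/∂x − ∂F₁/∂y = 5*y*z + 15*z^2 - 4
∇×F = (-5*x*y - 2*x, -30*y*z + 2*y - 7*z, 5*y*z + 15*z^2 - 4)
At (2, -3, -1): (26, -89, 26).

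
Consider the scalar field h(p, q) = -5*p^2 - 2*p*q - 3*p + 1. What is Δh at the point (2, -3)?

∂²h/∂p² = -10
∂²h/∂q² = 0
∇²h = -10
At (2, -3): -10.

-10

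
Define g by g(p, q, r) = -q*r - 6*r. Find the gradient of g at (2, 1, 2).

(0, -2, -7)

∂g/∂p = 0
∂g/∂q = -r
∂g/∂r = -q - 6
∇g = (0, -r, -q - 6)
At (2, 1, 2): (0, -2, -7).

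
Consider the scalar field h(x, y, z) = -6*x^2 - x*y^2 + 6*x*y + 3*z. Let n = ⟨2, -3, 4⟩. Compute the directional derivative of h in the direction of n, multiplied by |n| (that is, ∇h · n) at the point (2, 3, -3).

∂h/∂x = -12*x - y^2 + 6*y
∂h/∂y = -2*x*y + 6*x
∂h/∂z = 3
∇h at (2, 3, -3) = (-15, 0, 3)
∇h · n = (-15)(2) + (0)(-3) + (3)(4) = -18

-18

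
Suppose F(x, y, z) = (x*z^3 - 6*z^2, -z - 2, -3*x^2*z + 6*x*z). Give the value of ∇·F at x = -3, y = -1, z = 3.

-18

∂F₁/∂x = z^3
∂F₂/∂y = 0
∂F₃/∂z = -3*x^2 + 6*x
∇·F = -3*x^2 + 6*x + z^3
At (-3, -1, 3): -18.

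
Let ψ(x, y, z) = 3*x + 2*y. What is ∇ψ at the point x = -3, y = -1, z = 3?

∂ψ/∂x = 3
∂ψ/∂y = 2
∂ψ/∂z = 0
∇ψ = (3, 2, 0)
At (-3, -1, 3): (3, 2, 0).

(3, 2, 0)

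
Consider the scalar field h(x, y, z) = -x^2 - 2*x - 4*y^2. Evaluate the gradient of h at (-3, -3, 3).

∂h/∂x = -2*x - 2
∂h/∂y = -8*y
∂h/∂z = 0
∇h = (-2*x - 2, -8*y, 0)
At (-3, -3, 3): (4, 24, 0).

(4, 24, 0)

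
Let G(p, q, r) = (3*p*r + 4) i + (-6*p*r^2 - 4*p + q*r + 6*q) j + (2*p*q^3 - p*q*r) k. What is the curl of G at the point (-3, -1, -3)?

(∇×G)₁ = ∂G₃/∂q − ∂G₂/∂r = 6*p*q^2 + 11*p*r - q
(∇×G)₂ = ∂G₁/∂r − ∂G₃/∂p = 3*p - 2*q^3 + q*r
(∇×G)₃ = ∂G₂/∂p − ∂G₁/∂q = -6*r^2 - 4
∇×G = (6*p*q^2 + 11*p*r - q, 3*p - 2*q^3 + q*r, -6*r^2 - 4)
At (-3, -1, -3): (82, -4, -58).

(82, -4, -58)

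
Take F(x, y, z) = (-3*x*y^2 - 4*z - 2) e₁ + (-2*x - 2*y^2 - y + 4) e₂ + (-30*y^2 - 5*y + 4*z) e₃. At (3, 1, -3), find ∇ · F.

-4

∂F₁/∂x = -3*y^2
∂F₂/∂y = -4*y - 1
∂F₃/∂z = 4
∇·F = -3*y^2 - 4*y + 3
At (3, 1, -3): -4.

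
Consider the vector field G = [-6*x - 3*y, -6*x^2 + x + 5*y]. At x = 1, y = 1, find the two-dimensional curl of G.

∂G₂/∂x = -12*x + 1
∂G₁/∂y = -3
Scalar curl = -12*x + 4
At (1, 1): -8.

-8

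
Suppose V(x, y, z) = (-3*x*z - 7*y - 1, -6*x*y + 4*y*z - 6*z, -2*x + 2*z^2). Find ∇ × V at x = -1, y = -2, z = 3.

(∇×V)₁ = ∂V₃/∂y − ∂V₂/∂z = -4*y + 6
(∇×V)₂ = ∂V₁/∂z − ∂V₃/∂x = -3*x + 2
(∇×V)₃ = ∂V₂/∂x − ∂V₁/∂y = -6*y + 7
∇×V = (-4*y + 6, -3*x + 2, -6*y + 7)
At (-1, -2, 3): (14, 5, 19).

(14, 5, 19)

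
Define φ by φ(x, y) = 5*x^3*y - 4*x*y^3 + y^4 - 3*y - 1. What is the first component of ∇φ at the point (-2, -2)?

(∇φ)_1 = ∂φ/∂x = 15*x^2*y - 4*y^3
At (-2, -2): -88.

-88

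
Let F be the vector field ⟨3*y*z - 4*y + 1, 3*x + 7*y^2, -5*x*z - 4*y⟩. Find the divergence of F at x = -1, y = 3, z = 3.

∂F₁/∂x = 0
∂F₂/∂y = 14*y
∂F₃/∂z = -5*x
∇·F = -5*x + 14*y
At (-1, 3, 3): 47.

47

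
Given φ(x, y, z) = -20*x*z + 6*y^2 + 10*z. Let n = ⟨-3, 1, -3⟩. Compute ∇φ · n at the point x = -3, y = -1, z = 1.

-162

∂φ/∂x = -20*z
∂φ/∂y = 12*y
∂φ/∂z = -20*x + 10
∇φ at (-3, -1, 1) = (-20, -12, 70)
∇φ · n = (-20)(-3) + (-12)(1) + (70)(-3) = -162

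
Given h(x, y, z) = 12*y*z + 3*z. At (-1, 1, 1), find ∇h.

∂h/∂x = 0
∂h/∂y = 12*z
∂h/∂z = 12*y + 3
∇h = (0, 12*z, 12*y + 3)
At (-1, 1, 1): (0, 12, 15).

(0, 12, 15)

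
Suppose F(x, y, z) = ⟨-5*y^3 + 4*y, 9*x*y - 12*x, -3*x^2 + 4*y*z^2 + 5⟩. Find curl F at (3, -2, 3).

(36, 18, 26)

(∇×F)₁ = ∂F₃/∂y − ∂F₂/∂z = 4*z^2
(∇×F)₂ = ∂F₁/∂z − ∂F₃/∂x = 6*x
(∇×F)₃ = ∂F₂/∂x − ∂F₁/∂y = 15*y^2 + 9*y - 16
∇×F = (4*z^2, 6*x, 15*y^2 + 9*y - 16)
At (3, -2, 3): (36, 18, 26).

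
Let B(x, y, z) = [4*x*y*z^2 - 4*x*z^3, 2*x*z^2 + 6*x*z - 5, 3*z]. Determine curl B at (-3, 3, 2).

(42, 0, 68)

(∇×B)₁ = ∂B₃/∂y − ∂B₂/∂z = -4*x*z - 6*x
(∇×B)₂ = ∂B₁/∂z − ∂B₃/∂x = 8*x*y*z - 12*x*z^2
(∇×B)₃ = ∂B₂/∂x − ∂B₁/∂y = -4*x*z^2 + 2*z^2 + 6*z
∇×B = (-4*x*z - 6*x, 8*x*y*z - 12*x*z^2, -4*x*z^2 + 2*z^2 + 6*z)
At (-3, 3, 2): (42, 0, 68).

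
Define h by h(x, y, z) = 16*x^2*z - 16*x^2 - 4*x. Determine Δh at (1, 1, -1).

∂²h/∂x² = 32*(z - 1)
∂²h/∂y² = 0
∂²h/∂z² = 0
∇²h = 32*z - 32
At (1, 1, -1): -64.

-64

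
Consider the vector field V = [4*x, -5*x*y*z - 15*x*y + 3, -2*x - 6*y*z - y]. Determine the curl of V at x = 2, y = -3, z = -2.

(∇×V)₁ = ∂V₃/∂y − ∂V₂/∂z = 5*x*y - 6*z - 1
(∇×V)₂ = ∂V₁/∂z − ∂V₃/∂x = 2
(∇×V)₃ = ∂V₂/∂x − ∂V₁/∂y = -5*y*z - 15*y
∇×V = (5*x*y - 6*z - 1, 2, -5*y*z - 15*y)
At (2, -3, -2): (-19, 2, 15).

(-19, 2, 15)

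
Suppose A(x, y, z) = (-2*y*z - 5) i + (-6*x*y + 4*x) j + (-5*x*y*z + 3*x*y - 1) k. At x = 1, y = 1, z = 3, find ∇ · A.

∂A₁/∂x = 0
∂A₂/∂y = -6*x
∂A₃/∂z = -5*x*y
∇·A = -5*x*y - 6*x
At (1, 1, 3): -11.

-11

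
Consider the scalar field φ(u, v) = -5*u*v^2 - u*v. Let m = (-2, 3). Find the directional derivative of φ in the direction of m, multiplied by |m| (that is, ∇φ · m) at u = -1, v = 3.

189

∂φ/∂u = -5*v^2 - v
∂φ/∂v = -10*u*v - u
∇φ at (-1, 3) = (-48, 31)
∇φ · m = (-48)(-2) + (31)(3) = 189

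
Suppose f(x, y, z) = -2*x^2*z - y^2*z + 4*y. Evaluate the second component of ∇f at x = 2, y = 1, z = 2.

0

(∇f)_2 = ∂f/∂y = -2*y*z + 4
At (2, 1, 2): 0.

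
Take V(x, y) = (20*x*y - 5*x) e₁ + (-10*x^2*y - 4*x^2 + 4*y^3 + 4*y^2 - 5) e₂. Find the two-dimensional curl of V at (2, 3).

-176

∂V₂/∂x = -20*x*y - 8*x
∂V₁/∂y = 20*x
Scalar curl = -20*x*y - 28*x
At (2, 3): -176.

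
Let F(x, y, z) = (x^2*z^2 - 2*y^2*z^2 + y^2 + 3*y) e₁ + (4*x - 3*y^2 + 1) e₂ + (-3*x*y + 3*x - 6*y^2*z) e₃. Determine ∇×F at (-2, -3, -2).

(-66, 44, -41)

(∇×F)₁ = ∂F₃/∂y − ∂F₂/∂z = -3*x - 12*y*z
(∇×F)₂ = ∂F₁/∂z − ∂F₃/∂x = 2*x^2*z - 4*y^2*z + 3*y - 3
(∇×F)₃ = ∂F₂/∂x − ∂F₁/∂y = 4*y*z^2 - 2*y + 1
∇×F = (-3*x - 12*y*z, 2*x^2*z - 4*y^2*z + 3*y - 3, 4*y*z^2 - 2*y + 1)
At (-2, -3, -2): (-66, 44, -41).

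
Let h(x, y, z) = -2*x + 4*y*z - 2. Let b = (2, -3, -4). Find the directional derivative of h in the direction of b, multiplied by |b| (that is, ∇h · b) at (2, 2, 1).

∂h/∂x = -2
∂h/∂y = 4*z
∂h/∂z = 4*y
∇h at (2, 2, 1) = (-2, 4, 8)
∇h · b = (-2)(2) + (4)(-3) + (8)(-4) = -48

-48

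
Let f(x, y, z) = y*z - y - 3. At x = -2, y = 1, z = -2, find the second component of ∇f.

(∇f)_2 = ∂f/∂y = z - 1
At (-2, 1, -2): -3.

-3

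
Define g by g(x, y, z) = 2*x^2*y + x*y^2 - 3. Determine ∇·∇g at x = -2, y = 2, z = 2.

4

∂²g/∂x² = 4*y
∂²g/∂y² = 2*x
∂²g/∂z² = 0
∇²g = 2*x + 4*y
At (-2, 2, 2): 4.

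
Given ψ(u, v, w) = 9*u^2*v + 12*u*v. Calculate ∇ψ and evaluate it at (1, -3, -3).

∂ψ/∂u = 18*u*v + 12*v
∂ψ/∂v = 9*u^2 + 12*u
∂ψ/∂w = 0
∇ψ = (18*u*v + 12*v, 9*u^2 + 12*u, 0)
At (1, -3, -3): (-90, 21, 0).

(-90, 21, 0)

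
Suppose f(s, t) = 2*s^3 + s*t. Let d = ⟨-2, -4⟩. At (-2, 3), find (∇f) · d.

-46

∂f/∂s = 6*s^2 + t
∂f/∂t = s
∇f at (-2, 3) = (27, -2)
∇f · d = (27)(-2) + (-2)(-4) = -46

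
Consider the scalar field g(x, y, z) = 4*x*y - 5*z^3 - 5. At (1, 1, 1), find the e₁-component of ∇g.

4

(∇g)_1 = ∂g/∂x = 4*y
At (1, 1, 1): 4.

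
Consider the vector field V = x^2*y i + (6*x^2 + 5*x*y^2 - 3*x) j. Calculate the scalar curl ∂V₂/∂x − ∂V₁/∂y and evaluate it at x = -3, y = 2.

-28

∂V₂/∂x = 12*x + 5*y^2 - 3
∂V₁/∂y = x^2
Scalar curl = -x^2 + 12*x + 5*y^2 - 3
At (-3, 2): -28.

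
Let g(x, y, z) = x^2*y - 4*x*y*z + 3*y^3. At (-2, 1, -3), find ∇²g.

∂²g/∂x² = 2*y
∂²g/∂y² = 18*y
∂²g/∂z² = 0
∇²g = 20*y
At (-2, 1, -3): 20.

20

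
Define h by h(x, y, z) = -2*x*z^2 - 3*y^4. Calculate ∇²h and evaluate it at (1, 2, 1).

-148

∂²h/∂x² = 0
∂²h/∂y² = -36*y^2
∂²h/∂z² = -4*x
∇²h = -4*x - 36*y^2
At (1, 2, 1): -148.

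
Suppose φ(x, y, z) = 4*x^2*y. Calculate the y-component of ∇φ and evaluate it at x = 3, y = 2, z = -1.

36

(∇φ)_2 = ∂φ/∂y = 4*x^2
At (3, 2, -1): 36.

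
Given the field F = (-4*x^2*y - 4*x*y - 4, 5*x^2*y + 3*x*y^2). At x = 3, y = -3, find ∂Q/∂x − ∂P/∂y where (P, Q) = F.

-15

∂F₂/∂x = 10*x*y + 3*y^2
∂F₁/∂y = -4*x^2 - 4*x
Scalar curl = 4*x^2 + 10*x*y + 4*x + 3*y^2
At (3, -3): -15.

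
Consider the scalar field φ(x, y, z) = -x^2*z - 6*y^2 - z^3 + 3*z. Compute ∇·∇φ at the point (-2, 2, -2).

4

∂²φ/∂x² = -2*z
∂²φ/∂y² = -12
∂²φ/∂z² = -6*z
∇²φ = -8*z - 12
At (-2, 2, -2): 4.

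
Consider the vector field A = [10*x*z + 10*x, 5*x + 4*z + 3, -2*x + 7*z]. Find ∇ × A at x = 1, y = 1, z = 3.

(∇×A)₁ = ∂A₃/∂y − ∂A₂/∂z = -4
(∇×A)₂ = ∂A₁/∂z − ∂A₃/∂x = 10*x + 2
(∇×A)₃ = ∂A₂/∂x − ∂A₁/∂y = 5
∇×A = (-4, 10*x + 2, 5)
At (1, 1, 3): (-4, 12, 5).

(-4, 12, 5)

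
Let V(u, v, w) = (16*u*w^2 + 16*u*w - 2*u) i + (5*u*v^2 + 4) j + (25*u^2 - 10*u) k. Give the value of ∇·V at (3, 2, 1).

90

∂V₁/∂u = 16*w^2 + 16*w - 2
∂V₂/∂v = 10*u*v
∂V₃/∂w = 0
∇·V = 10*u*v + 16*w^2 + 16*w - 2
At (3, 2, 1): 90.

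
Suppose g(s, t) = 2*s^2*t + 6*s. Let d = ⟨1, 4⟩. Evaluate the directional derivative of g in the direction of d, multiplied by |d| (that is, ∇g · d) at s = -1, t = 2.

6

∂g/∂s = 4*s*t + 6
∂g/∂t = 2*s^2
∇g at (-1, 2) = (-2, 2)
∇g · d = (-2)(1) + (2)(4) = 6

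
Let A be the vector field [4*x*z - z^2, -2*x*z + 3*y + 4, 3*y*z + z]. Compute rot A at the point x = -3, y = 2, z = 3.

(∇×A)₁ = ∂A₃/∂y − ∂A₂/∂z = 2*x + 3*z
(∇×A)₂ = ∂A₁/∂z − ∂A₃/∂x = 4*x - 2*z
(∇×A)₃ = ∂A₂/∂x − ∂A₁/∂y = -2*z
∇×A = (2*x + 3*z, 4*x - 2*z, -2*z)
At (-3, 2, 3): (3, -18, -6).

(3, -18, -6)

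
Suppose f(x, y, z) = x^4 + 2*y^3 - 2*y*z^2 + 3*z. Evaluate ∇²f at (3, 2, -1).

∂²f/∂x² = 12*x^2
∂²f/∂y² = 12*y
∂²f/∂z² = -4*y
∇²f = 12*x^2 + 8*y
At (3, 2, -1): 124.

124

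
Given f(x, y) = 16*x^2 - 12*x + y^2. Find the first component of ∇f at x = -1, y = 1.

-44

(∇f)_1 = ∂f/∂x = 32*x - 12
At (-1, 1): -44.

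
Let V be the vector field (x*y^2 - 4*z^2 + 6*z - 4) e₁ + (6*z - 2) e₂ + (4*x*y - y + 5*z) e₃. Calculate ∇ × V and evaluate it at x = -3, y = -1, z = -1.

(-19, 18, -6)

(∇×V)₁ = ∂V₃/∂y − ∂V₂/∂z = 4*x - 7
(∇×V)₂ = ∂V₁/∂z − ∂V₃/∂x = -4*y - 8*z + 6
(∇×V)₃ = ∂V₂/∂x − ∂V₁/∂y = -2*x*y
∇×V = (4*x - 7, -4*y - 8*z + 6, -2*x*y)
At (-3, -1, -1): (-19, 18, -6).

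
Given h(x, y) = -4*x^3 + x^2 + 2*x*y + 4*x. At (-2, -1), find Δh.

∂²h/∂x² = 2*(-12*x + 1)
∂²h/∂y² = 0
∇²h = -24*x + 2
At (-2, -1): 50.

50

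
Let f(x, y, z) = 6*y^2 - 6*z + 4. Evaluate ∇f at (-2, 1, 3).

(0, 12, -6)

∂f/∂x = 0
∂f/∂y = 12*y
∂f/∂z = -6
∇f = (0, 12*y, -6)
At (-2, 1, 3): (0, 12, -6).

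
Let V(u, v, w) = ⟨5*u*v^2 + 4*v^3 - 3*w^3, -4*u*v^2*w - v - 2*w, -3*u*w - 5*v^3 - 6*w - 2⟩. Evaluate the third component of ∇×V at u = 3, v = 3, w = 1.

(∇×V)_3 = ∂V₂/∂u − ∂V₁/∂v
= -4*v^2*w − (10*u*v + 12*v^2)
= -10*u*v - 4*v^2*w - 12*v^2
At (3, 3, 1): -234.

-234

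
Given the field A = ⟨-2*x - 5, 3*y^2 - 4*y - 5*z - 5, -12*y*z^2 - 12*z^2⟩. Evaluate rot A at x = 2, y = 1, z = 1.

(∇×A)₁ = ∂A₃/∂y − ∂A₂/∂z = -12*z^2 + 5
(∇×A)₂ = ∂A₁/∂z − ∂A₃/∂x = 0
(∇×A)₃ = ∂A₂/∂x − ∂A₁/∂y = 0
∇×A = (-12*z^2 + 5, 0, 0)
At (2, 1, 1): (-7, 0, 0).

(-7, 0, 0)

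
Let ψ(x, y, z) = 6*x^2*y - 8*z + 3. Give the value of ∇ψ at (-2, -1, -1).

(24, 24, -8)

∂ψ/∂x = 12*x*y
∂ψ/∂y = 6*x^2
∂ψ/∂z = -8
∇ψ = (12*x*y, 6*x^2, -8)
At (-2, -1, -1): (24, 24, -8).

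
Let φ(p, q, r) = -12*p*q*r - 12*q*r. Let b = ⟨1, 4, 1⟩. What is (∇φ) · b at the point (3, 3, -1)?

∂φ/∂p = -12*q*r
∂φ/∂q = -12*p*r - 12*r
∂φ/∂r = -12*p*q - 12*q
∇φ at (3, 3, -1) = (36, 48, -144)
∇φ · b = (36)(1) + (48)(4) + (-144)(1) = 84

84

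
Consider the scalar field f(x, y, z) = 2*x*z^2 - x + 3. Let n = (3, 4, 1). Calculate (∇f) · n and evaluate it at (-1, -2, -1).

7

∂f/∂x = 2*z^2 - 1
∂f/∂y = 0
∂f/∂z = 4*x*z
∇f at (-1, -2, -1) = (1, 0, 4)
∇f · n = (1)(3) + (0)(4) + (4)(1) = 7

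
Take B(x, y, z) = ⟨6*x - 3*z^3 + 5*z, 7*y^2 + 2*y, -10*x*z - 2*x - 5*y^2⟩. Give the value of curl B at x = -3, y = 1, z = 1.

(∇×B)₁ = ∂B₃/∂y − ∂B₂/∂z = -10*y
(∇×B)₂ = ∂B₁/∂z − ∂B₃/∂x = -9*z^2 + 10*z + 7
(∇×B)₃ = ∂B₂/∂x − ∂B₁/∂y = 0
∇×B = (-10*y, -9*z^2 + 10*z + 7, 0)
At (-3, 1, 1): (-10, 8, 0).

(-10, 8, 0)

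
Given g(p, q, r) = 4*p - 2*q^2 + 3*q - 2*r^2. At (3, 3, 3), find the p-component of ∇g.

4

(∇g)_1 = ∂g/∂p = 4
At (3, 3, 3): 4.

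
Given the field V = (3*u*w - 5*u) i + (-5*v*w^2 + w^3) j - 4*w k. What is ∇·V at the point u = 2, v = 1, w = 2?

-23

∂V₁/∂u = 3*w - 5
∂V₂/∂v = -5*w^2
∂V₃/∂w = -4
∇·V = -5*w^2 + 3*w - 9
At (2, 1, 2): -23.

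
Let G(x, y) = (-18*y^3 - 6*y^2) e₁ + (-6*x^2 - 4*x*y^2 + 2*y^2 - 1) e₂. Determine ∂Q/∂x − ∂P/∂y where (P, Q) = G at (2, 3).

∂G₂/∂x = -12*x - 4*y^2
∂G₁/∂y = -54*y^2 - 12*y
Scalar curl = -12*x + 50*y^2 + 12*y
At (2, 3): 462.

462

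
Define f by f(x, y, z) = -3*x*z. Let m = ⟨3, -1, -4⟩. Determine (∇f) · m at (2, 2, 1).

15

∂f/∂x = -3*z
∂f/∂y = 0
∂f/∂z = -3*x
∇f at (2, 2, 1) = (-3, 0, -6)
∇f · m = (-3)(3) + (0)(-1) + (-6)(-4) = 15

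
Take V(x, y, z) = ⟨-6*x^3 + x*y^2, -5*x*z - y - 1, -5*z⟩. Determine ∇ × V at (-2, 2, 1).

(-10, 0, 3)

(∇×V)₁ = ∂V₃/∂y − ∂V₂/∂z = 5*x
(∇×V)₂ = ∂V₁/∂z − ∂V₃/∂x = 0
(∇×V)₃ = ∂V₂/∂x − ∂V₁/∂y = -2*x*y - 5*z
∇×V = (5*x, 0, -2*x*y - 5*z)
At (-2, 2, 1): (-10, 0, 3).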